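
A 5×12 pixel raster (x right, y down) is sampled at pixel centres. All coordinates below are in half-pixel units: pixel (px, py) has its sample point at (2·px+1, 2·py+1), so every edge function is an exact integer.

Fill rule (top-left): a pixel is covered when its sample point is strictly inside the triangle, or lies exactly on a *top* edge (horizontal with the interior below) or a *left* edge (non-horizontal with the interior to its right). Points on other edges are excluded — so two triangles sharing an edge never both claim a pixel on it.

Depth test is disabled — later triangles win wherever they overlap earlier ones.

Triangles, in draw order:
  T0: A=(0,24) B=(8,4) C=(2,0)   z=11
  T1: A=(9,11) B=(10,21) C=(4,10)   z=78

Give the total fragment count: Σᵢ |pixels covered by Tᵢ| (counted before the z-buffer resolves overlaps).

T0:
  2·area = 152  (B↔C swapped to make it positive)
  edge (0, 24)→(2, 0): d=(2,-24) top-left  bias=+0
  edge (2, 0)→(8, 4): d=(6,4) right/bottom  bias=-1
  edge (8, 4)→(0, 24): d=(-8,20) right/bottom  bias=-1
    (1,0)@(3, 1): e=[26,2,124] → X
    (2,0)@(5, 1): e=[74,-6,84] → .
    (1,1)@(3, 3): e=[30,14,108] → X
    (2,1)@(5, 3): e=[78,6,68] → X
    (3,1)@(7, 3): e=[126,-2,28] → .
    (1,2)@(3, 5): e=[34,26,92] → X
    (3,2)@(7, 5): e=[130,10,12] → X
    (4,2)@(9, 5): e=[178,2,-28] → .
    (1,3)@(3, 7): e=[38,38,76] → X
    (3,3)@(7, 7): e=[134,22,-4] → .
    (1,4)@(3, 9): e=[42,50,60] → X
    (3,4)@(7, 9): e=[138,34,-20] → .
  covered (19 px):
    . X . . .
    . X X . .
    . X X X .
    . X X . .
    . X X . .
    . X X . .
    X X . . .
    X X . . .
    X . . . .
    X . . . .
    X . . . .
    . . . . .
T1:
  2·area = 49
  edge (9, 11)→(10, 21): d=(1,10) right/bottom  bias=-1
  edge (10, 21)→(4, 10): d=(-6,-11) top-left  bias=+0
  edge (4, 10)→(9, 11): d=(5,1) right/bottom  bias=-1
    (2,5)@(5, 11): e=[40,5,4] → X
    (3,5)@(7, 11): e=[20,27,2] → X
    (4,5)@(9, 11): e=[0,49,0] → .  [on edge]
    (2,6)@(5, 13): e=[42,-7,14] → .
    (3,6)@(7, 13): e=[22,15,12] → X
    (4,6)@(9, 13): e=[2,37,10] → X
    (3,7)@(7, 15): e=[24,3,22] → X
    (3,8)@(7, 17): e=[26,-9,32] → .
    (4,8)@(9, 17): e=[6,13,30] → X
    (4,9)@(9, 19): e=[8,1,40] → X
    (4,10)@(9, 21): e=[10,-11,50] → .
  covered (8 px):
    . . . . .
    . . . . .
    . . . . .
    . . . . .
    . . . . .
    . . X X .
    . . . X X
    . . . X X
    . . . . X
    . . . . X
    . . . . .
    . . . . .

Answer: 27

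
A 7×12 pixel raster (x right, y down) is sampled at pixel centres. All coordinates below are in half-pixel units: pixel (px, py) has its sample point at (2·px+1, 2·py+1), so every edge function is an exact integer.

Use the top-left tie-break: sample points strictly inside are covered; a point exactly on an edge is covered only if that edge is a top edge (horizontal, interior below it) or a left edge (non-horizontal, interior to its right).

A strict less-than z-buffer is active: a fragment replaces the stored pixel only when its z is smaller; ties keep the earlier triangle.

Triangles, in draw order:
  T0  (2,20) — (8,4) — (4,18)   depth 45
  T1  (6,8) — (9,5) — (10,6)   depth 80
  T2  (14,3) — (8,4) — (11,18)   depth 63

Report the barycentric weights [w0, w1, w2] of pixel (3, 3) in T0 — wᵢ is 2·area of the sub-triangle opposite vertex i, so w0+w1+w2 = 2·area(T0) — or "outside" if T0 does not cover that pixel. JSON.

T0:
  2·area = 20
  edge (2, 20)→(8, 4): d=(6,-16) top-left  bias=+0
  edge (8, 4)→(4, 18): d=(-4,14) right/bottom  bias=-1
  edge (4, 18)→(2, 20): d=(-2,2) right/bottom  bias=-1
    (3,3)@(7, 7): e=[2,2,16] → #
    (4,3)@(9, 7): e=[34,-26,12] → ·
    (3,4)@(7, 9): e=[14,-6,12] → ·
    (6,4)@(13, 9): e=[110,-90,0] → ·  [on edge]
    (5,5)@(11, 11): e=[90,-70,0] → ·  [on edge]
    (2,6)@(5, 13): e=[6,6,8] → #
    (3,6)@(7, 13): e=[38,-22,4] → ·
    (4,6)@(9, 13): e=[70,-50,0] → ·  [on edge]
    (2,7)@(5, 15): e=[18,-2,4] → ·
    (3,7)@(7, 15): e=[50,-30,0] → ·  [on edge]
    (2,8)@(5, 17): e=[30,-10,0] → ·  [on edge]
    (1,9)@(3, 19): e=[10,10,0] → ·  [on edge]
    (0,10)@(1, 21): e=[-10,30,0] → ·  [on edge]
  covered (2 px):
    · · · · · · ·
    · · · · · · ·
    · · · · · · ·
    · · · # · · ·
    · · · · · · ·
    · · · · · · ·
    · · # · · · ·
    · · · · · · ·
    · · · · · · ·
    · · · · · · ·
    · · · · · · ·
    · · · · · · ·
T1:
  2·area = 6
  edge (6, 8)→(9, 5): d=(3,-3) top-left  bias=+0
  edge (9, 5)→(10, 6): d=(1,1) right/bottom  bias=-1
  edge (10, 6)→(6, 8): d=(-4,2) right/bottom  bias=-1
    (2,0)@(5, 1): e=[-24,0,30] → ·  [on edge]
    (6,0)@(13, 1): e=[0,-8,14] → ·  [on edge]
    (3,1)@(7, 3): e=[-12,0,18] → ·  [on edge]
    (5,1)@(11, 3): e=[0,-4,10] → ·  [on edge]
    (4,2)@(9, 5): e=[0,0,6] → ·  [on edge]
    (3,3)@(7, 7): e=[0,4,2] → #  [on edge]
    (4,3)@(9, 7): e=[6,2,-2] → ·
    (5,3)@(11, 7): e=[12,0,-6] → ·  [on edge]
    (2,4)@(5, 9): e=[0,8,-2] → ·  [on edge]
    (3,4)@(7, 9): e=[6,6,-6] → ·
    (6,4)@(13, 9): e=[24,0,-18] → ·  [on edge]
    (1,5)@(3, 11): e=[0,12,-6] → ·  [on edge]
    (0,6)@(1, 13): e=[0,16,-10] → ·  [on edge]
  covered (1 px):
    · · · · · · ·
    · · · · · · ·
    · · · · · · ·
    · · · # · · ·
    · · · · · · ·
    · · · · · · ·
    · · · · · · ·
    · · · · · · ·
    · · · · · · ·
    · · · · · · ·
    · · · · · · ·
    · · · · · · ·
T2:
  2·area = 87  (B↔C swapped to make it positive)
  edge (14, 3)→(11, 18): d=(-3,15) right/bottom  bias=-1
  edge (11, 18)→(8, 4): d=(-3,-14) top-left  bias=+0
  edge (8, 4)→(14, 3): d=(6,-1) top-left  bias=+0
    (4,2)@(9, 5): e=[69,11,7] → #
    (5,2)@(11, 5): e=[39,39,9] → #
    (6,2)@(13, 5): e=[9,67,11] → #
    (4,3)@(9, 7): e=[63,5,19] → #
    (4,4)@(9, 9): e=[57,-1,31] → ·
    (5,4)@(11, 9): e=[27,27,33] → #
    (6,4)@(13, 9): e=[-3,55,35] → ·
    (5,5)@(11, 11): e=[21,21,45] → #
    (6,5)@(13, 11): e=[-9,49,47] → ·
    (5,6)@(11, 13): e=[15,15,57] → #
    (6,6)@(13, 13): e=[-15,43,59] → ·
    (5,7)@(11, 15): e=[9,9,69] → #
  covered (11 px):
    · · · · · · ·
    · · · · · · ·
    · · · · # # #
    · · · · # # #
    · · · · · # ·
    · · · · · # ·
    · · · · · # ·
    · · · · · # ·
    · · · · · # ·
    · · · · · · ·
    · · · · · · ·
    · · · · · · ·

Final: [2,16,2]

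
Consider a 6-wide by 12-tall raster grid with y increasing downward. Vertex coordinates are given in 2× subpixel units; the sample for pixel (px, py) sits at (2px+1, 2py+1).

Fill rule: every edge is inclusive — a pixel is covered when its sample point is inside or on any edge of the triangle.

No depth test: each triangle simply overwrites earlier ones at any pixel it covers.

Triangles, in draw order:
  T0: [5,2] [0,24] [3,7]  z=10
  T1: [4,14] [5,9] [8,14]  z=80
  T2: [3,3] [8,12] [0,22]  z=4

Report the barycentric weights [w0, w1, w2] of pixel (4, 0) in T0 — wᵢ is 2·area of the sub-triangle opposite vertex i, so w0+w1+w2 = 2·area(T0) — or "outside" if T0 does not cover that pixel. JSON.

T0:
  2·area = 19
  edge (5, 2)→(0, 24): d=(-5,22) inclusive
  edge (0, 24)→(3, 7): d=(3,-17) inclusive
  edge (3, 7)→(5, 2): d=(2,-5) inclusive
    (1,3)@(3, 7): e=[19,0,0] → #  [on edge]
    (2,3)@(5, 7): e=[-25,34,10] → ·
    (1,4)@(3, 9): e=[9,6,4] → #
    (2,4)@(5, 9): e=[-35,40,14] → ·
    (1,5)@(3, 11): e=[-1,12,8] → ·
    (0,9)@(1, 19): e=[3,2,14] → #
    (1,9)@(3, 19): e=[-41,36,24] → ·
    (0,10)@(1, 21): e=[-7,8,18] → ·
  covered (3 px):
    · · · · · ·
    · · · · · ·
    · · · · · ·
    · # · · · ·
    · # · · · ·
    · · · · · ·
    · · · · · ·
    · · · · · ·
    · · · · · ·
    # · · · · ·
    · · · · · ·
    · · · · · ·
T1:
  2·area = 20
  edge (4, 14)→(5, 9): d=(1,-5) inclusive
  edge (5, 9)→(8, 14): d=(3,5) inclusive
  edge (8, 14)→(4, 14): d=(-4,0) inclusive
    (2,4)@(5, 9): e=[0,0,20] → #  [on edge]
    (3,4)@(7, 9): e=[10,-10,20] → ·
    (2,5)@(5, 11): e=[2,6,12] → #
    (3,5)@(7, 11): e=[12,-4,12] → ·
    (2,6)@(5, 13): e=[4,12,4] → #
    (3,6)@(7, 13): e=[14,2,4] → #
    (4,6)@(9, 13): e=[24,-8,4] → ·
    (2,7)@(5, 15): e=[6,18,-4] → ·
    (3,7)@(7, 15): e=[16,8,-4] → ·
    (1,9)@(3, 19): e=[0,40,-20] → ·  [on edge]
    (5,9)@(11, 19): e=[40,0,-20] → ·  [on edge]
  covered (4 px):
    · · · · · ·
    · · · · · ·
    · · · · · ·
    · · · · · ·
    · · # · · ·
    · · # · · ·
    · · # # · ·
    · · · · · ·
    · · · · · ·
    · · · · · ·
    · · · · · ·
    · · · · · ·
T2:
  2·area = 122
  edge (3, 3)→(8, 12): d=(5,9) inclusive
  edge (8, 12)→(0, 22): d=(-8,10) inclusive
  edge (0, 22)→(3, 3): d=(3,-19) inclusive
    (1,1)@(3, 3): e=[0,122,0] → #  [on edge]
    (2,1)@(5, 3): e=[-18,102,38] → ·
    (1,2)@(3, 5): e=[10,106,6] → #
    (2,2)@(5, 5): e=[-8,86,44] → ·
    (1,3)@(3, 7): e=[20,90,12] → #
    (2,3)@(5, 7): e=[2,70,50] → #
    (3,3)@(7, 7): e=[-16,50,88] → ·
    (1,4)@(3, 9): e=[30,74,18] → #
    (3,4)@(7, 9): e=[-6,34,94] → ·
    (1,5)@(3, 11): e=[40,58,24] → #
    (3,5)@(7, 11): e=[4,18,100] → #
    (4,5)@(9, 11): e=[-14,-2,138] → ·
  covered (17 px):
    · · · · · ·
    · # · · · ·
    · # · · · ·
    · # # · · ·
    · # # · · ·
    · # # # · ·
    · # # # · ·
    · # # · · ·
    # # · · · ·
    # · · · · ·
    · · · · · ·
    · · · · · ·

Answer: "outside"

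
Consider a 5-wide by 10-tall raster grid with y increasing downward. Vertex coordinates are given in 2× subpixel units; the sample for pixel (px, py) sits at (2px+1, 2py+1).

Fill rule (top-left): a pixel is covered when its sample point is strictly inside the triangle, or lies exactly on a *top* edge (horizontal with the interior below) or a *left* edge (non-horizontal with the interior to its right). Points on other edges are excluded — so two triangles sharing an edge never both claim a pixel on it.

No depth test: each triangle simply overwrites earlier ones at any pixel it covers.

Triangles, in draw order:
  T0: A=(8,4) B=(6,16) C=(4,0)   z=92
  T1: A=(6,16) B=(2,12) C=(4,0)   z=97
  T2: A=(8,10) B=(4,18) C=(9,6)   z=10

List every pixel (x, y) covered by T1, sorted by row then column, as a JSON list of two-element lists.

T0:
  2·area = 56
  edge (8, 4)→(6, 16): d=(-2,12) right/bottom  bias=-1
  edge (6, 16)→(4, 0): d=(-2,-16) top-left  bias=+0
  edge (4, 0)→(8, 4): d=(4,4) right/bottom  bias=-1
    (2,0)@(5, 1): e=[42,14,0] → ·  [on edge]
    (2,1)@(5, 3): e=[38,10,8] → #
    (3,1)@(7, 3): e=[14,42,0] → ·  [on edge]
    (2,2)@(5, 5): e=[34,6,16] → #
    (3,2)@(7, 5): e=[10,38,8] → #
    (4,2)@(9, 5): e=[-14,70,0] → ·  [on edge]
    (2,3)@(5, 7): e=[30,2,24] → #
    (4,3)@(9, 7): e=[-18,66,8] → ·
    (2,4)@(5, 9): e=[26,-2,32] → ·
    (3,4)@(7, 9): e=[2,30,24] → #
    (4,4)@(9, 9): e=[-22,62,16] → ·
    (3,5)@(7, 11): e=[-2,26,32] → ·
  covered (6 px):
    · · · · ·
    · · # · ·
    · · # # ·
    · · # # ·
    · · · # ·
    · · · · ·
    · · · · ·
    · · · · ·
    · · · · ·
    · · · · ·
T1:
  2·area = 56
  edge (6, 16)→(2, 12): d=(-4,-4) top-left  bias=+0
  edge (2, 12)→(4, 0): d=(2,-12) top-left  bias=+0
  edge (4, 0)→(6, 16): d=(2,16) right/bottom  bias=-1
    (1,3)@(3, 7): e=[24,2,30] → #
    (2,3)@(5, 7): e=[32,26,-2] → ·
    (1,4)@(3, 9): e=[16,6,34] → #
    (2,4)@(5, 9): e=[24,30,2] → #
    (3,4)@(7, 9): e=[32,54,-30] → ·
    (0,5)@(1, 11): e=[0,-14,70] → ·  [on edge]
    (1,5)@(3, 11): e=[8,10,38] → #
    (3,5)@(7, 11): e=[24,58,-26] → ·
    (1,6)@(3, 13): e=[0,14,42] → #  [on edge]
    (3,6)@(7, 13): e=[16,62,-22] → ·
    (1,7)@(3, 15): e=[-8,18,46] → ·
    (2,7)@(5, 15): e=[0,42,14] → #  [on edge]
    (3,8)@(7, 17): e=[0,70,-14] → ·  [on edge]
    (4,9)@(9, 19): e=[0,98,-42] → ·  [on edge]
  covered (8 px):
    · · · · ·
    · · · · ·
    · · · · ·
    · # · · ·
    · # # · ·
    · # # · ·
    · # # · ·
    · · # · ·
    · · · · ·
    · · · · ·
T2:
  2·area = 8
  edge (8, 10)→(4, 18): d=(-4,8) right/bottom  bias=-1
  edge (4, 18)→(9, 6): d=(5,-12) top-left  bias=+0
  edge (9, 6)→(8, 10): d=(-1,4) right/bottom  bias=-1
    (3,5)@(7, 11): e=[4,1,3] → #
    (4,5)@(9, 11): e=[-12,25,-5] → ·
    (3,6)@(7, 13): e=[-4,11,1] → ·
  covered (1 px):
    · · · · ·
    · · · · ·
    · · · · ·
    · · · · ·
    · · · · ·
    · · · # ·
    · · · · ·
    · · · · ·
    · · · · ·
    · · · · ·

Answer: [[1,3],[1,4],[2,4],[1,5],[2,5],[1,6],[2,6],[2,7]]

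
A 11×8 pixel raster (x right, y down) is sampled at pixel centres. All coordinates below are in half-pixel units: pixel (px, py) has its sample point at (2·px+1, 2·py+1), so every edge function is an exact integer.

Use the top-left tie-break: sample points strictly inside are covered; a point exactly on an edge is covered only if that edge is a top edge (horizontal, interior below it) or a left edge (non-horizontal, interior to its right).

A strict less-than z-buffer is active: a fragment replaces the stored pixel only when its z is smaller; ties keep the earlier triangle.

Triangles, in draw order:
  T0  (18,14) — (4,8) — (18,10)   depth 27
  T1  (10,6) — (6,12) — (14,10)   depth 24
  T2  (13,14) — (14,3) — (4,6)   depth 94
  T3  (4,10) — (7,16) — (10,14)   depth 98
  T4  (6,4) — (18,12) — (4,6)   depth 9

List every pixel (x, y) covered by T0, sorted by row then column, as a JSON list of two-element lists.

T0:
  2·area = 56
  edge (18, 14)→(4, 8): d=(-14,-6) top-left  bias=+0
  edge (4, 8)→(18, 10): d=(14,2) right/bottom  bias=-1
  edge (18, 10)→(18, 14): d=(0,4) right/bottom  bias=-1
    (3,4)@(7, 9): e=[4,8,44] → X
    (4,4)@(9, 9): e=[16,4,36] → X
    (5,4)@(11, 9): e=[28,0,28] → .  [on edge]
    (3,5)@(7, 11): e=[-24,36,44] → .
    (4,5)@(9, 11): e=[-12,32,36] → .
    (5,5)@(11, 11): e=[0,28,28] → X  [on edge]
    (6,5)@(13, 11): e=[12,24,20] → X
    (7,5)@(15, 11): e=[24,20,12] → X
    (8,5)@(17, 11): e=[36,16,4] → X
    (9,5)@(19, 11): e=[48,12,-4] → .
    (5,6)@(11, 13): e=[-28,56,28] → .
    (6,6)@(13, 13): e=[-16,52,20] → .
  covered (7 px):
    . . . . . . . . . . .
    . . . . . . . . . . .
    . . . . . . . . . . .
    . . . . . . . . . . .
    . . . X X . . . . . .
    . . . . . X X X X . .
    . . . . . . . . X . .
    . . . . . . . . . . .
T1:
  2·area = 40  (B↔C swapped to make it positive)
  edge (10, 6)→(14, 10): d=(4,4) right/bottom  bias=-1
  edge (14, 10)→(6, 12): d=(-8,2) right/bottom  bias=-1
  edge (6, 12)→(10, 6): d=(4,-6) top-left  bias=+0
    (2,0)@(5, 1): e=[0,90,-50] → .  [on edge]
    (3,1)@(7, 3): e=[0,70,-30] → .  [on edge]
    (4,2)@(9, 5): e=[0,50,-10] → .  [on edge]
    (5,3)@(11, 7): e=[0,30,10] → .  [on edge]
    (4,4)@(9, 9): e=[16,18,6] → X
    (5,4)@(11, 9): e=[8,14,18] → X
    (6,4)@(13, 9): e=[0,10,30] → .  [on edge]
    (3,5)@(7, 11): e=[32,6,2] → X
    (5,5)@(11, 11): e=[16,-2,26] → .
    (7,5)@(15, 11): e=[0,-10,50] → .  [on edge]
    (3,6)@(7, 13): e=[40,-10,10] → .
    (4,6)@(9, 13): e=[32,-14,22] → .
    (8,6)@(17, 13): e=[0,-30,70] → .  [on edge]
    (9,7)@(19, 15): e=[0,-50,90] → .  [on edge]
  covered (4 px):
    . . . . . . . . . . .
    . . . . . . . . . . .
    . . . . . . . . . . .
    . . . . . . . . . . .
    . . . . X X . . . . .
    . . . X X . . . . . .
    . . . . . . . . . . .
    . . . . . . . . . . .
T2:
  2·area = 107  (B↔C swapped to make it positive)
  edge (13, 14)→(4, 6): d=(-9,-8) top-left  bias=+0
  edge (4, 6)→(14, 3): d=(10,-3) top-left  bias=+0
  edge (14, 3)→(13, 14): d=(-1,11) right/bottom  bias=-1
    (4,2)@(9, 5): e=[49,5,53] → X
    (5,2)@(11, 5): e=[65,11,31] → X
    (6,2)@(13, 5): e=[81,17,9] → X
    (7,2)@(15, 5): e=[97,23,-13] → .
    (3,3)@(7, 7): e=[15,19,73] → X
    (7,3)@(15, 7): e=[79,43,-15] → .
    (3,4)@(7, 9): e=[-3,39,71] → .
    (4,4)@(9, 9): e=[13,45,49] → X
    (7,4)@(15, 9): e=[61,63,-17] → .
    (4,5)@(9, 11): e=[-5,65,47] → .
    (5,5)@(11, 11): e=[11,71,25] → X
    (7,5)@(15, 11): e=[43,83,-19] → .
  covered (13 px):
    . . . . . . . . . . .
    . . . . . . . . . . .
    . . . . X X X . . . .
    . . . X X X X . . . .
    . . . . X X X . . . .
    . . . . . X X . . . .
    . . . . . . X . . . .
    . . . . . . . . . . .
T3:
  2·area = 24  (B↔C swapped to make it positive)
  edge (4, 10)→(10, 14): d=(6,4) right/bottom  bias=-1
  edge (10, 14)→(7, 16): d=(-3,2) right/bottom  bias=-1
  edge (7, 16)→(4, 10): d=(-3,-6) top-left  bias=+0
    (2,5)@(5, 11): e=[2,19,3] → X
    (3,5)@(7, 11): e=[-6,15,15] → .
    (2,6)@(5, 13): e=[14,13,-3] → .
    (3,6)@(7, 13): e=[6,9,9] → X
    (4,6)@(9, 13): e=[-2,5,21] → .
    (3,7)@(7, 15): e=[18,3,3] → X
    (4,7)@(9, 15): e=[10,-1,15] → .
  covered (3 px):
    . . . . . . . . . . .
    . . . . . . . . . . .
    . . . . . . . . . . .
    . . . . . . . . . . .
    . . . . . . . . . . .
    . . X . . . . . . . .
    . . . X . . . . . . .
    . . . X . . . . . . .
T4:
  2·area = 40
  edge (6, 4)→(18, 12): d=(12,8) right/bottom  bias=-1
  edge (18, 12)→(4, 6): d=(-14,-6) top-left  bias=+0
  edge (4, 6)→(6, 4): d=(2,-2) top-left  bias=+0
    (4,0)@(9, 1): e=[-60,100,0] → .  [on edge]
    (3,1)@(7, 3): e=[-20,60,0] → .  [on edge]
    (2,2)@(5, 5): e=[20,20,0] → X  [on edge]
    (3,2)@(7, 5): e=[4,32,4] → X
    (4,2)@(9, 5): e=[-12,44,8] → .
    (1,3)@(3, 7): e=[60,-20,0] → .  [on edge]
    (2,3)@(5, 7): e=[44,-8,4] → .
    (3,3)@(7, 7): e=[28,4,8] → X
    (4,3)@(9, 7): e=[12,16,12] → X
    (5,3)@(11, 7): e=[-4,28,16] → .
    (0,4)@(1, 9): e=[100,-60,0] → .  [on edge]
    (3,4)@(7, 9): e=[52,-24,12] → .
    (5,4)@(11, 9): e=[20,0,20] → X  [on edge]
  covered (6 px):
    . . . . . . . . . . .
    . . . . . . . . . . .
    . . X X . . . . . . .
    . . . X X . . . . . .
    . . . . . X X . . . .
    . . . . . . . . . . .
    . . . . . . . . . . .
    . . . . . . . . . . .

Result: [[3,4],[4,4],[5,5],[6,5],[7,5],[8,5],[8,6]]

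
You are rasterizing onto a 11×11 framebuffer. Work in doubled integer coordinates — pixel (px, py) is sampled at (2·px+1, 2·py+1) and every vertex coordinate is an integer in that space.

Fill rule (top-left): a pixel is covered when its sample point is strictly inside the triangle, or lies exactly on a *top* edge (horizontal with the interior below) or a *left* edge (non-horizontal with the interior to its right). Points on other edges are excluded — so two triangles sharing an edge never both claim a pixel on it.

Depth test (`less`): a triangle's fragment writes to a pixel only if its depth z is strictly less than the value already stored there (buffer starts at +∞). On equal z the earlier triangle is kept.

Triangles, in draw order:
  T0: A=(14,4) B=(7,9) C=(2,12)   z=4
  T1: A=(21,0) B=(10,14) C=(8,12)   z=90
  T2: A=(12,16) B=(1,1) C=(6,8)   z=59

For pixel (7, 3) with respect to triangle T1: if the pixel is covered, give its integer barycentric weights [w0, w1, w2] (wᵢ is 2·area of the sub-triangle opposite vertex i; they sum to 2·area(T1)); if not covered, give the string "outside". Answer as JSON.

T0:
  2·area = 4
  edge (14, 4)→(7, 9): d=(-7,5) right/bottom  bias=-1
  edge (7, 9)→(2, 12): d=(-5,3) right/bottom  bias=-1
  edge (2, 12)→(14, 4): d=(12,-8) top-left  bias=+0
    (8,1)@(17, 3): e=[-8,0,12] → .  [on edge]
    (3,4)@(7, 9): e=[0,0,4] → .  [on edge]
  covered (0 px):
    . . . . . . . . . . .
    . . . . . . . . . . .
    . . . . . . . . . . .
    . . . . . . . . . . .
    . . . . . . . . . . .
    . . . . . . . . . . .
    . . . . . . . . . . .
    . . . . . . . . . . .
    . . . . . . . . . . .
    . . . . . . . . . . .
    . . . . . . . . . . .
T1:
  2·area = 50
  edge (21, 0)→(10, 14): d=(-11,14) right/bottom  bias=-1
  edge (10, 14)→(8, 12): d=(-2,-2) top-left  bias=+0
  edge (8, 12)→(21, 0): d=(13,-12) top-left  bias=+0
    (0,2)@(1, 5): e=[225,0,-175] → .  [on edge]
    (8,2)@(17, 5): e=[1,32,17] → X
    (9,2)@(19, 5): e=[-27,36,41] → .
    (1,3)@(3, 7): e=[175,0,-125] → .  [on edge]
    (7,3)@(15, 7): e=[7,24,19] → X
    (8,3)@(17, 7): e=[-21,28,43] → .
    (2,4)@(5, 9): e=[125,0,-75] → .  [on edge]
    (6,4)@(13, 9): e=[13,16,21] → X
    (7,4)@(15, 9): e=[-15,20,45] → .
    (3,5)@(7, 11): e=[75,0,-25] → .  [on edge]
    (5,5)@(11, 11): e=[19,8,23] → X
    (6,5)@(13, 11): e=[-9,12,47] → .
    (4,6)@(9, 13): e=[25,0,25] → X  [on edge]
    (5,7)@(11, 15): e=[-25,0,75] → .  [on edge]
    (6,8)@(13, 17): e=[-75,0,125] → .  [on edge]
    (7,9)@(15, 19): e=[-125,0,175] → .  [on edge]
    (8,10)@(17, 21): e=[-175,0,225] → .  [on edge]
  covered (5 px):
    . . . . . . . . . . .
    . . . . . . . . . . .
    . . . . . . . . X . .
    . . . . . . . X . . .
    . . . . . . X . . . .
    . . . . . X . . . . .
    . . . . X . . . . . .
    . . . . . . . . . . .
    . . . . . . . . . . .
    . . . . . . . . . . .
    . . . . . . . . . . .
T2:
  2·area = 2  (B↔C swapped to make it positive)
  edge (12, 16)→(6, 8): d=(-6,-8) top-left  bias=+0
  edge (6, 8)→(1, 1): d=(-5,-7) top-left  bias=+0
  edge (1, 1)→(12, 16): d=(11,15) right/bottom  bias=-1
    (0,0)@(1, 1): e=[2,0,0] → .  [on edge]
    (5,7)@(11, 15): e=[-2,0,4] → .  [on edge]
  covered (0 px):
    . . . . . . . . . . .
    . . . . . . . . . . .
    . . . . . . . . . . .
    . . . . . . . . . . .
    . . . . . . . . . . .
    . . . . . . . . . . .
    . . . . . . . . . . .
    . . . . . . . . . . .
    . . . . . . . . . . .
    . . . . . . . . . . .
    . . . . . . . . . . .

Answer: [24,19,7]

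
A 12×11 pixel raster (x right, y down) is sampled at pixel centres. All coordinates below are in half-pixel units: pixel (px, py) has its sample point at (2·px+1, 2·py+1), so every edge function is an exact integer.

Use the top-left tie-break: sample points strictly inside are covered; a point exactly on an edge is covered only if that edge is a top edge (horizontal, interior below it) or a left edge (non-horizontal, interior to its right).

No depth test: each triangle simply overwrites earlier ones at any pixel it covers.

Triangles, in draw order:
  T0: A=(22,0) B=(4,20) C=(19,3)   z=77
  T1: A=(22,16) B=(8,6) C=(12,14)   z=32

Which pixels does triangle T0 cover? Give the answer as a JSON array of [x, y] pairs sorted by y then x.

T0:
  2·area = 6
  edge (22, 0)→(4, 20): d=(-18,20) right/bottom  bias=-1
  edge (4, 20)→(19, 3): d=(15,-17) top-left  bias=+0
  edge (19, 3)→(22, 0): d=(3,-3) top-left  bias=+0
    (10,0)@(21, 1): e=[2,4,0] → █  [on edge]
    (11,0)@(23, 1): e=[-38,38,6] → ·
    (9,1)@(19, 3): e=[6,0,0] → █  [on edge]
    (10,1)@(21, 3): e=[-34,34,6] → ·
    (8,2)@(17, 5): e=[10,-4,0] → ·  [on edge]
    (9,2)@(19, 5): e=[-30,30,6] → ·
    (7,3)@(15, 7): e=[14,-8,0] → ·  [on edge]
    (6,4)@(13, 9): e=[18,-12,0] → ·  [on edge]
    (5,5)@(11, 11): e=[22,-16,0] → ·  [on edge]
    (4,6)@(9, 13): e=[26,-20,0] → ·  [on edge]
    (3,7)@(7, 15): e=[30,-24,0] → ·  [on edge]
    (2,8)@(5, 17): e=[34,-28,0] → ·  [on edge]
    (1,9)@(3, 19): e=[38,-32,0] → ·  [on edge]
    (0,10)@(1, 21): e=[42,-36,0] → ·  [on edge]
  covered (2 px):
    · · · · · · · · · · █ ·
    · · · · · · · · · █ · ·
    · · · · · · · · · · · ·
    · · · · · · · · · · · ·
    · · · · · · · · · · · ·
    · · · · · · · · · · · ·
    · · · · · · · · · · · ·
    · · · · · · · · · · · ·
    · · · · · · · · · · · ·
    · · · · · · · · · · · ·
    · · · · · · · · · · · ·
T1:
  2·area = 72  (B↔C swapped to make it positive)
  edge (22, 16)→(12, 14): d=(-10,-2) top-left  bias=+0
  edge (12, 14)→(8, 6): d=(-4,-8) top-left  bias=+0
  edge (8, 6)→(22, 16): d=(14,10) right/bottom  bias=-1
    (0,0)@(1, 1): e=[108,-36,0] → ·  [on edge]
    (4,3)@(9, 7): e=[64,4,4] → █
    (5,3)@(11, 7): e=[68,20,-16] → ·
    (4,4)@(9, 9): e=[44,-4,32] → ·
    (5,4)@(11, 9): e=[48,12,12] → █
    (6,4)@(13, 9): e=[52,28,-8] → ·
    (5,5)@(11, 11): e=[28,4,40] → █
    (6,5)@(13, 11): e=[32,20,20] → █
    (7,5)@(15, 11): e=[36,36,0] → ·  [on edge]
    (3,6)@(7, 13): e=[0,-36,108] → ·  [on edge]
    (5,6)@(11, 13): e=[8,-4,68] → ·
    (6,6)@(13, 13): e=[12,12,48] → █
    (8,7)@(17, 15): e=[0,36,36] → █  [on edge]
  covered (9 px):
    · · · · · · · · · · · ·
    · · · · · · · · · · · ·
    · · · · · · · · · · · ·
    · · · · █ · · · · · · ·
    · · · · · █ · · · · · ·
    · · · · · █ █ · · · · ·
    · · · · · · █ █ █ · · ·
    · · · · · · · · █ █ · ·
    · · · · · · · · · · · ·
    · · · · · · · · · · · ·
    · · · · · · · · · · · ·

Result: [[10,0],[9,1]]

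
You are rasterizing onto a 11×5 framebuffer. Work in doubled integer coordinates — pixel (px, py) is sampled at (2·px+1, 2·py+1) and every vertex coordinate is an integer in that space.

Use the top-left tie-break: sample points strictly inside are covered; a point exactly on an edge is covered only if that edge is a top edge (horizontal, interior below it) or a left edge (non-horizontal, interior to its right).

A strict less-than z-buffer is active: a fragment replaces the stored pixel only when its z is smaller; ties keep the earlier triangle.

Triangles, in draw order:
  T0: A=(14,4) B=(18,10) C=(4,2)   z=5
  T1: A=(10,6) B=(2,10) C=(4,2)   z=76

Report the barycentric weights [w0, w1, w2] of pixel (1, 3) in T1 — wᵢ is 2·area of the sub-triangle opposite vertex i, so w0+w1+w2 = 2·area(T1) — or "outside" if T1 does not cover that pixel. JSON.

T0:
  2·area = 52
  edge (14, 4)→(18, 10): d=(4,6) right/bottom  bias=-1
  edge (18, 10)→(4, 2): d=(-14,-8) top-left  bias=+0
  edge (4, 2)→(14, 4): d=(10,2) right/bottom  bias=-1
    (3,1)@(7, 3): e=[38,10,4] → █
    (4,1)@(9, 3): e=[26,26,0] → ·  [on edge]
    (3,2)@(7, 5): e=[46,-18,24] → ·
    (5,2)@(11, 5): e=[22,14,16] → █
    (6,2)@(13, 5): e=[10,30,12] → █
    (7,2)@(15, 5): e=[-2,46,8] → ·
    (9,2)@(19, 5): e=[-26,78,0] → ·  [on edge]
    (5,3)@(11, 7): e=[30,-14,36] → ·
    (6,3)@(13, 7): e=[18,2,32] → █
    (7,3)@(15, 7): e=[6,18,28] → █
    (8,3)@(17, 7): e=[-6,34,24] → ·
    (6,4)@(13, 9): e=[26,-26,52] → ·
  covered (6 px):
    · · · · · · · · · · ·
    · · · █ · · · · · · ·
    · · · · · █ █ · · · ·
    · · · · · · █ █ · · ·
    · · · · · · · · █ · ·
T1:
  2·area = 56
  edge (10, 6)→(2, 10): d=(-8,4) right/bottom  bias=-1
  edge (2, 10)→(4, 2): d=(2,-8) top-left  bias=+0
  edge (4, 2)→(10, 6): d=(6,4) right/bottom  bias=-1
    (2,1)@(5, 3): e=[44,10,2] → █
    (3,1)@(7, 3): e=[36,26,-6] → ·
    (2,2)@(5, 5): e=[28,14,14] → █
    (3,2)@(7, 5): e=[20,30,6] → █
    (4,2)@(9, 5): e=[12,46,-2] → ·
    (1,3)@(3, 7): e=[20,2,34] → █
    (4,3)@(9, 7): e=[-4,50,10] → ·
    (1,4)@(3, 9): e=[4,6,46] → █
    (2,4)@(5, 9): e=[-4,22,38] → ·
    (3,4)@(7, 9): e=[-12,38,30] → ·
  covered (7 px):
    · · · · · · · · · · ·
    · · █ · · · · · · · ·
    · · █ █ · · · · · · ·
    · █ █ █ · · · · · · ·
    · █ · · · · · · · · ·

Final: [2,34,20]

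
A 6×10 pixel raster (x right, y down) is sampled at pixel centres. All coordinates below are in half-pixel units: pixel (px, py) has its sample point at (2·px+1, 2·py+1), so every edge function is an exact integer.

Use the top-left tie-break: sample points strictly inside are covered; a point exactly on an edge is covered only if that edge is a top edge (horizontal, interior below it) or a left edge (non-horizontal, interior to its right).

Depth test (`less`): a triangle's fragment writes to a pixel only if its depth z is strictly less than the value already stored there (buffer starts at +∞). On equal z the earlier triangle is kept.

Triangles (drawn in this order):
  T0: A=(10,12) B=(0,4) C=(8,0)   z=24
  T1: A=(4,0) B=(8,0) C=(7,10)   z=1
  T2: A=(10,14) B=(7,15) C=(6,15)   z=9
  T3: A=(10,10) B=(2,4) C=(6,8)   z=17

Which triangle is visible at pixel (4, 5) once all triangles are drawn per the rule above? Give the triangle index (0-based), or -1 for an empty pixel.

T0:
  2·area = 104
  edge (10, 12)→(0, 4): d=(-10,-8) top-left  bias=+0
  edge (0, 4)→(8, 0): d=(8,-4) top-left  bias=+0
  edge (8, 0)→(10, 12): d=(2,12) right/bottom  bias=-1
    (3,0)@(7, 1): e=[86,4,14] → █
    (4,0)@(9, 1): e=[102,12,-10] → ·
    (1,1)@(3, 3): e=[34,4,66] → █
    (2,1)@(5, 3): e=[50,12,42] → █
    (4,1)@(9, 3): e=[82,28,-6] → ·
    (1,2)@(3, 5): e=[14,20,70] → █
    (4,2)@(9, 5): e=[62,44,-2] → ·
    (1,3)@(3, 7): e=[-6,36,74] → ·
    (2,3)@(5, 7): e=[10,44,50] → █
    (4,3)@(9, 7): e=[42,60,2] → █
    (5,3)@(11, 7): e=[58,68,-22] → ·
    (2,4)@(5, 9): e=[-10,60,54] → ·
  covered (13 px):
    · · · █ · ·
    · █ █ █ · ·
    · █ █ █ · ·
    · · █ █ █ ·
    · · · █ █ ·
    · · · · █ ·
    · · · · · ·
    · · · · · ·
    · · · · · ·
    · · · · · ·
T1:
  2·area = 40
  edge (4, 0)→(8, 0): d=(4,0) top-left  bias=+0
  edge (8, 0)→(7, 10): d=(-1,10) right/bottom  bias=-1
  edge (7, 10)→(4, 0): d=(-3,-10) top-left  bias=+0
    (2,0)@(5, 1): e=[4,29,7] → █
    (3,0)@(7, 1): e=[4,9,27] → █
    (4,0)@(9, 1): e=[4,-11,47] → ·
    (2,1)@(5, 3): e=[12,27,1] → █
    (4,1)@(9, 3): e=[12,-13,41] → ·
    (2,2)@(5, 5): e=[20,25,-5] → ·
    (3,2)@(7, 5): e=[20,5,15] → █
    (4,2)@(9, 5): e=[20,-15,35] → ·
    (3,3)@(7, 7): e=[28,3,9] → █
    (4,3)@(9, 7): e=[28,-17,29] → ·
    (3,4)@(7, 9): e=[36,1,3] → █
    (4,4)@(9, 9): e=[36,-19,23] → ·
  covered (7 px):
    · · █ █ · ·
    · · █ █ · ·
    · · · █ · ·
    · · · █ · ·
    · · · █ · ·
    · · · · · ·
    · · · · · ·
    · · · · · ·
    · · · · · ·
    · · · · · ·
T2:
  2·area = 1
  edge (10, 14)→(7, 15): d=(-3,1) right/bottom  bias=-1
  edge (7, 15)→(6, 15): d=(-1,0) right/bottom  bias=-1
  edge (6, 15)→(10, 14): d=(4,-1) top-left  bias=+0
    (0,7)@(1, 15): e=[6,0,-5] → ·  [on edge]
    (1,7)@(3, 15): e=[4,0,-3] → ·  [on edge]
    (2,7)@(5, 15): e=[2,0,-1] → ·  [on edge]
    (3,7)@(7, 15): e=[0,0,1] → ·  [on edge]
    (4,7)@(9, 15): e=[-2,0,3] → ·  [on edge]
    (5,7)@(11, 15): e=[-4,0,5] → ·  [on edge]
    (0,8)@(1, 17): e=[0,-2,3] → ·  [on edge]
  covered (0 px):
    · · · · · ·
    · · · · · ·
    · · · · · ·
    · · · · · ·
    · · · · · ·
    · · · · · ·
    · · · · · ·
    · · · · · ·
    · · · · · ·
    · · · · · ·
T3:
  2·area = 8  (B↔C swapped to make it positive)
  edge (10, 10)→(6, 8): d=(-4,-2) top-left  bias=+0
  edge (6, 8)→(2, 4): d=(-4,-4) top-left  bias=+0
  edge (2, 4)→(10, 10): d=(8,6) right/bottom  bias=-1
    (0,1)@(1, 3): e=[10,0,-2] → ·  [on edge]
    (1,2)@(3, 5): e=[6,0,2] → █  [on edge]
    (2,2)@(5, 5): e=[10,8,-10] → ·
    (1,3)@(3, 7): e=[-2,-8,18] → ·
    (2,3)@(5, 7): e=[2,0,6] → █  [on edge]
    (3,3)@(7, 7): e=[6,8,-6] → ·
    (2,4)@(5, 9): e=[-6,-8,22] → ·
    (3,4)@(7, 9): e=[-2,0,10] → ·  [on edge]
    (4,5)@(9, 11): e=[-6,0,14] → ·  [on edge]
    (5,6)@(11, 13): e=[-10,0,18] → ·  [on edge]
  covered (2 px):
    · · · · · ·
    · · · · · ·
    · █ · · · ·
    · · █ · · ·
    · · · · · ·
    · · · · · ·
    · · · · · ·
    · · · · · ·
    · · · · · ·
    · · · · · ·

Z-buffer (winner per pixel, '.' = empty):
  . . 1 1 . .
  . 0 1 1 . .
  . 3 0 1 . .
  . . 3 1 0 .
  . . . 1 0 .
  . . . . 0 .
  . . . . . .
  . . . . . .
  . . . . . .
  . . . . . .

Answer: 0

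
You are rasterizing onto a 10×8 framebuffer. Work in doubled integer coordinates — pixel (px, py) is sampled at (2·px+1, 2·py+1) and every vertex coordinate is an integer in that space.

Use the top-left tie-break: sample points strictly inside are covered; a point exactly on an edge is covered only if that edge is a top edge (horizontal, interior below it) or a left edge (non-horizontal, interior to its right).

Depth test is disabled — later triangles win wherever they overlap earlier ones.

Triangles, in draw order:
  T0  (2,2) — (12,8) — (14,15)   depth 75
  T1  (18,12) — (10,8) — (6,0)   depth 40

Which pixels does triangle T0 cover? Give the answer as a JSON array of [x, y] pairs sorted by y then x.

T0:
  2·area = 58
  edge (2, 2)→(12, 8): d=(10,6) right/bottom  bias=-1
  edge (12, 8)→(14, 15): d=(2,7) right/bottom  bias=-1
  edge (14, 15)→(2, 2): d=(-12,-13) top-left  bias=+0
    (1,1)@(3, 3): e=[4,53,1] → #
    (2,1)@(5, 3): e=[-8,39,27] → ·
    (1,2)@(3, 5): e=[24,57,-23] → ·
    (2,2)@(5, 5): e=[12,43,3] → #
    (3,2)@(7, 5): e=[0,29,29] → ·  [on edge]
    (2,3)@(5, 7): e=[32,47,-21] → ·
    (3,3)@(7, 7): e=[20,33,5] → #
    (4,3)@(9, 7): e=[8,19,31] → #
    (5,3)@(11, 7): e=[-4,5,57] → ·
    (3,4)@(7, 9): e=[40,37,-19] → ·
    (4,4)@(9, 9): e=[28,23,7] → #
    (5,4)@(11, 9): e=[16,9,33] → #
    (8,5)@(17, 11): e=[0,-29,87] → ·  [on edge]
  covered (8 px):
    · · · · · · · · · ·
    · # · · · · · · · ·
    · · # · · · · · · ·
    · · · # # · · · · ·
    · · · · # # · · · ·
    · · · · · # · · · ·
    · · · · · · # · · ·
    · · · · · · · · · ·
T1:
  2·area = 48
  edge (18, 12)→(10, 8): d=(-8,-4) top-left  bias=+0
  edge (10, 8)→(6, 0): d=(-4,-8) top-left  bias=+0
  edge (6, 0)→(18, 12): d=(12,12) right/bottom  bias=-1
    (3,0)@(7, 1): e=[44,4,0] → ·  [on edge]
    (4,1)@(9, 3): e=[36,12,0] → ·  [on edge]
    (4,2)@(9, 5): e=[20,4,24] → #
    (5,2)@(11, 5): e=[28,20,0] → ·  [on edge]
    (4,3)@(9, 7): e=[4,-4,48] → ·
    (5,3)@(11, 7): e=[12,12,24] → #
    (6,3)@(13, 7): e=[20,28,0] → ·  [on edge]
    (5,4)@(11, 9): e=[-4,4,48] → ·
    (6,4)@(13, 9): e=[4,20,24] → #
    (7,4)@(15, 9): e=[12,36,0] → ·  [on edge]
    (6,5)@(13, 11): e=[-12,12,48] → ·
    (8,5)@(17, 11): e=[4,44,0] → ·  [on edge]
    (9,6)@(19, 13): e=[-4,52,0] → ·  [on edge]
  covered (3 px):
    · · · · · · · · · ·
    · · · · · · · · · ·
    · · · · # · · · · ·
    · · · · · # · · · ·
    · · · · · · # · · ·
    · · · · · · · · · ·
    · · · · · · · · · ·
    · · · · · · · · · ·

Final: [[1,1],[2,2],[3,3],[4,3],[4,4],[5,4],[5,5],[6,6]]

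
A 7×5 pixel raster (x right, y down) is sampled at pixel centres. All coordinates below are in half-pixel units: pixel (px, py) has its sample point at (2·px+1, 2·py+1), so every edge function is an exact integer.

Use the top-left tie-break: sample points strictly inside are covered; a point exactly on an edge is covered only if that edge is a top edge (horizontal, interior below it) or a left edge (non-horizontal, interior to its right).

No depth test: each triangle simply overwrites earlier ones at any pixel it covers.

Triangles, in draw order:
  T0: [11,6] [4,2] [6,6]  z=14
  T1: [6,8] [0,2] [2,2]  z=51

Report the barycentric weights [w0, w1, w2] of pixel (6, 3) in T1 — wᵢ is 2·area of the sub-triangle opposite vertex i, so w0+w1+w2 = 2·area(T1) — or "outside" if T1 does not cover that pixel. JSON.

T0:
  2·area = 20  (B↔C swapped to make it positive)
  edge (11, 6)→(6, 6): d=(-5,0) right/bottom  bias=-1
  edge (6, 6)→(4, 2): d=(-2,-4) top-left  bias=+0
  edge (4, 2)→(11, 6): d=(7,4) right/bottom  bias=-1
    (2,1)@(5, 3): e=[15,2,3] → X
    (3,1)@(7, 3): e=[15,10,-5] → .
    (2,2)@(5, 5): e=[5,-2,17] → .
    (3,2)@(7, 5): e=[5,6,9] → X
    (4,2)@(9, 5): e=[5,14,1] → X
    (5,2)@(11, 5): e=[5,22,-7] → .
    (3,3)@(7, 7): e=[-5,2,23] → .
    (4,3)@(9, 7): e=[-5,10,15] → .
  covered (3 px):
    . . . . . . .
    . . X . . . .
    . . . X X . .
    . . . . . . .
    . . . . . . .
T1:
  2·area = 12
  edge (6, 8)→(0, 2): d=(-6,-6) top-left  bias=+0
  edge (0, 2)→(2, 2): d=(2,0) top-left  bias=+0
  edge (2, 2)→(6, 8): d=(4,6) right/bottom  bias=-1
    (0,1)@(1, 3): e=[0,2,10] → X  [on edge]
    (1,1)@(3, 3): e=[12,2,-2] → .
    (0,2)@(1, 5): e=[-12,6,18] → .
    (1,2)@(3, 5): e=[0,6,6] → X  [on edge]
    (2,2)@(5, 5): e=[12,6,-6] → .
    (1,3)@(3, 7): e=[-12,10,14] → .
    (2,3)@(5, 7): e=[0,10,2] → X  [on edge]
    (3,3)@(7, 7): e=[12,10,-10] → .
    (2,4)@(5, 9): e=[-12,14,10] → .
    (3,4)@(7, 9): e=[0,14,-2] → .  [on edge]
  covered (3 px):
    . . . . . . .
    X . . . . . .
    . X . . . . .
    . . X . . . .
    . . . . . . .

Final: "outside"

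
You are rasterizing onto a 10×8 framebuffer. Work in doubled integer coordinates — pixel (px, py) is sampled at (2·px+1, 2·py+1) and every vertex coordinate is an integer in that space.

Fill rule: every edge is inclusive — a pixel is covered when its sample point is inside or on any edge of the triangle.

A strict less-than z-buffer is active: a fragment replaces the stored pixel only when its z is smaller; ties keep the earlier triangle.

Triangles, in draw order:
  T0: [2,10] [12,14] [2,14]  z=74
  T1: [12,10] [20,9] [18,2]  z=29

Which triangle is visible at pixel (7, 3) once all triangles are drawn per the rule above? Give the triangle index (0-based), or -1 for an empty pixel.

T0:
  2·area = 40
  edge (2, 10)→(12, 14): d=(10,4) inclusive
  edge (12, 14)→(2, 14): d=(-10,0) inclusive
  edge (2, 14)→(2, 10): d=(0,-4) inclusive
    (1,5)@(3, 11): e=[6,30,4] → X
    (2,5)@(5, 11): e=[-2,30,12] → .
    (1,6)@(3, 13): e=[26,10,4] → X
    (2,6)@(5, 13): e=[18,10,12] → X
    (3,6)@(7, 13): e=[10,10,20] → X
    (4,6)@(9, 13): e=[2,10,28] → X
    (5,6)@(11, 13): e=[-6,10,36] → .
    (1,7)@(3, 15): e=[46,-10,4] → .
    (2,7)@(5, 15): e=[38,-10,12] → .
    (3,7)@(7, 15): e=[30,-10,20] → .
    (4,7)@(9, 15): e=[22,-10,28] → .
  covered (5 px):
    . . . . . . . . . .
    . . . . . . . . . .
    . . . . . . . . . .
    . . . . . . . . . .
    . . . . . . . . . .
    . X . . . . . . . .
    . X X X X . . . . .
    . . . . . . . . . .
T1:
  2·area = 58  (B↔C swapped to make it positive)
  edge (12, 10)→(18, 2): d=(6,-8) inclusive
  edge (18, 2)→(20, 9): d=(2,7) inclusive
  edge (20, 9)→(12, 10): d=(-8,1) inclusive
    (8,2)@(17, 5): e=[10,13,35] → X
    (9,2)@(19, 5): e=[26,-1,33] → .
    (7,3)@(15, 7): e=[6,31,21] → X
    (9,3)@(19, 7): e=[38,3,17] → X
    (6,4)@(13, 9): e=[2,49,7] → X
    (6,5)@(13, 11): e=[14,53,-9] → .
    (7,5)@(15, 11): e=[30,39,-11] → .
    (8,5)@(17, 11): e=[46,25,-13] → .
    (9,5)@(19, 11): e=[62,11,-15] → .
  covered (8 px):
    . . . . . . . . . .
    . . . . . . . . . .
    . . . . . . . . X .
    . . . . . . . X X X
    . . . . . . X X X X
    . . . . . . . . . .
    . . . . . . . . . .
    . . . . . . . . . .

Z-buffer (winner per pixel, '.' = empty):
  . . . . . . . . . .
  . . . . . . . . . .
  . . . . . . . . 1 .
  . . . . . . . 1 1 1
  . . . . . . 1 1 1 1
  . 0 . . . . . . . .
  . 0 0 0 0 . . . . .
  . . . . . . . . . .

Final: 1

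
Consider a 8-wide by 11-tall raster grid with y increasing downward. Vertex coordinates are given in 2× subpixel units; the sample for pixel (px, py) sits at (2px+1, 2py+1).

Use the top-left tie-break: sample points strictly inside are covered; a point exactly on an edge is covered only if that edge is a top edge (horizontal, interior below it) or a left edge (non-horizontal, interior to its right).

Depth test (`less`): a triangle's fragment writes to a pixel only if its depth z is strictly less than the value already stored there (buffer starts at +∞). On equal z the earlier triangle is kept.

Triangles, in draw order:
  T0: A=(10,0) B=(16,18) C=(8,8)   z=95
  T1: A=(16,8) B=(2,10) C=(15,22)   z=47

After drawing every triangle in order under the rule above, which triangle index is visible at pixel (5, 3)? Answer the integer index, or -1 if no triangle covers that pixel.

T0:
  2·area = 84
  edge (10, 0)→(16, 18): d=(6,18) right/bottom  bias=-1
  edge (16, 18)→(8, 8): d=(-8,-10) top-left  bias=+0
  edge (8, 8)→(10, 0): d=(2,-8) top-left  bias=+0
    (5,1)@(11, 3): e=[0,70,14] → ·  [on edge]
    (4,2)@(9, 5): e=[48,34,2] → █
    (5,2)@(11, 5): e=[12,54,18] → █
    (6,2)@(13, 5): e=[-24,74,34] → ·
    (4,3)@(9, 7): e=[60,18,6] → █
    (6,3)@(13, 7): e=[-12,58,38] → ·
    (4,4)@(9, 9): e=[72,2,10] → █
    (6,4)@(13, 9): e=[0,42,42] → ·  [on edge]
    (4,5)@(9, 11): e=[84,-14,14] → ·
    (5,5)@(11, 11): e=[48,6,30] → █
    (6,5)@(13, 11): e=[12,26,46] → █
    (7,5)@(15, 11): e=[-24,46,62] → ·
    (7,7)@(15, 15): e=[0,14,70] → ·  [on edge]
  covered (9 px):
    · · · · · · · ·
    · · · · · · · ·
    · · · · █ █ · ·
    · · · · █ █ · ·
    · · · · █ █ · ·
    · · · · · █ █ ·
    · · · · · · █ ·
    · · · · · · · ·
    · · · · · · · ·
    · · · · · · · ·
    · · · · · · · ·
T1:
  2·area = 194  (B↔C swapped to make it positive)
  edge (16, 8)→(15, 22): d=(-1,14) right/bottom  bias=-1
  edge (15, 22)→(2, 10): d=(-13,-12) top-left  bias=+0
  edge (2, 10)→(16, 8): d=(14,-2) top-left  bias=+0
    (4,4)@(9, 9): e=[97,97,0] → █  [on edge]
    (5,4)@(11, 9): e=[69,121,4] → █
    (6,4)@(13, 9): e=[41,145,8] → █
    (7,4)@(15, 9): e=[13,169,12] → █
    (2,5)@(5, 11): e=[151,23,20] → █
    (3,5)@(7, 11): e=[123,47,24] → █
    (2,6)@(5, 13): e=[149,-3,48] → ·
    (3,6)@(7, 13): e=[121,21,52] → █
    (3,7)@(7, 15): e=[119,-5,80] → ·
    (4,7)@(9, 15): e=[91,19,84] → █
    (4,8)@(9, 17): e=[89,-7,112] → ·
    (5,8)@(11, 17): e=[61,17,116] → █
  covered (25 px):
    · · · · · · · ·
    · · · · · · · ·
    · · · · · · · ·
    · · · · · · · ·
    · · · · █ █ █ █
    · · █ █ █ █ █ █
    · · · █ █ █ █ █
    · · · · █ █ █ █
    · · · · · █ █ █
    · · · · · · █ █
    · · · · · · · █

Z-buffer (winner per pixel, '.' = empty):
  . . . . . . . .
  . . . . . . . .
  . . . . 0 0 . .
  . . . . 0 0 . .
  . . . . 1 1 1 1
  . . 1 1 1 1 1 1
  . . . 1 1 1 1 1
  . . . . 1 1 1 1
  . . . . . 1 1 1
  . . . . . . 1 1
  . . . . . . . 1

Result: 0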